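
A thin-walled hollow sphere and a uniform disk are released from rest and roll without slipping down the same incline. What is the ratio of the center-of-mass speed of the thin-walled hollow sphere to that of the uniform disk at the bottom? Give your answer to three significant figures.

v_ratio ≈ 0.949

Each satisfies Mgh = ½(1+k)Mv² with k = I/(MR²), so v ∝ 1/√(1+k).
For the thin-walled hollow sphere k = 2/3; for the uniform disk k = 0.5.
v₁/v₂ = √((1+k₂)/(1+k₁)) = √(1.5/1.667) ≈ 0.949.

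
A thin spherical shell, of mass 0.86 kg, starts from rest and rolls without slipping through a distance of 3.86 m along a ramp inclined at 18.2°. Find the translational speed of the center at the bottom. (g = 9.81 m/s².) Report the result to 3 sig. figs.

The moment of inertia is (2/3)MR², giving k ≡ I/(MR²) = 2/3.
Pure rolling means v = ωR; then KE = ½Mv² + ½I(v/R)² = ½(1+k)Mv² = (5/6)Mv².
The vertical drop is h = L sinθ = 3.86 × sin18.2° = 1.206 m.
Energy conservation: Mgh = (5/6)Mv², so v = √(2gh/(1+k)) = √(2 × 9.81 × 1.206 / 1.667) ≈ 3.77 m/s.

v ≈ 3.77 m/s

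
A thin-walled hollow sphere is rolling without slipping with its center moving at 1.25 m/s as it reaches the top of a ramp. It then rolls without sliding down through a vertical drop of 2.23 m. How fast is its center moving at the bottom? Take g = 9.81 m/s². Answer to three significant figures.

v ≈ 5.27 m/s

Here I = (2/3)MR², so the shape factor k = I/(MR²) = 2/3.
Pure rolling means v = ωR; then KE = ½Mv² + ½I(v/R)² = ½(1+k)Mv² = (5/6)Mv².
Conserving energy between top and bottom: (5/6)Mv² = (5/6)Mv₀² + Mgh, hence v² = v₀² + 2gh/(1+k).
v = √(1.25² + 2×9.81×2.23/1.667) = √27.81 ≈ 5.27 m/s.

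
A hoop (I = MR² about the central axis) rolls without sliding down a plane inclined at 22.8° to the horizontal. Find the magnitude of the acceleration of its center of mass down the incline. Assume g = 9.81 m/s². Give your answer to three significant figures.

With I = MR², the ratio k = I/(MR²) is 1.
Translational: Mg sinθ − f = Ma. Rotational about the CM: fR = Iα = kMRa, so f = kMa.
Eliminating f: Mg sinθ = (1+k)Ma, so a = g sinθ/(1+k) = 9.81 × sin22.8° / 2 ≈ 1.90 m/s².

a ≈ 1.90 m/s²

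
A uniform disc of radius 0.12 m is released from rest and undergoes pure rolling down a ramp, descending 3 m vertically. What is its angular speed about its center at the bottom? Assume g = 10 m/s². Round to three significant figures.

ω ≈ 52.7 rad/s

For this body I = (1/2)MR², i.e. k = I/(MR²) = 0.5.
Since it rolls without slipping, ω = v/R and KE = ½Mv² + ½Iω² = ½(1+k)Mv² = (3/4)Mv².
Energy conservation Mgh = ½(1+k)Mv² gives v = √(2gh/(1+k)) = √(2 × 10 × 3 / 1.5) = 6.325 m/s.
Then ω = v/R = 6.325 / 0.12 ≈ 52.7 rad/s.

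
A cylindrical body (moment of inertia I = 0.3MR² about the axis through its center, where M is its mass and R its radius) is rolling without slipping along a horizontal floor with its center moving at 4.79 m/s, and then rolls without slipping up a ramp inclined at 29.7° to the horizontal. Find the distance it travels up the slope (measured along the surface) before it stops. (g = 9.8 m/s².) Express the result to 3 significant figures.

d ≈ 3.07 m

For this body I = 0.3MR², i.e. k = I/(MR²) = 0.3.
Since it rolls without slipping, ω = v/R and KE = ½Mv² + ½Iω² = ½(1+k)Mv² = (13/20)Mv².
Setting this equal to Mgh gives the vertical rise h = (1+k)v₀²/(2g) = 1.3×4.79²/(2×9.8) = 1.522 m.
The distance along the slope is d = h/sinθ = 1.522/sin29.7° ≈ 3.07 m.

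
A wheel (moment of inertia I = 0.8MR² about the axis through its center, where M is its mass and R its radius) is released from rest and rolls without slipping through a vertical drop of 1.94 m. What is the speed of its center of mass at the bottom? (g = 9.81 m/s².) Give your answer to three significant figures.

Here I = 0.8MR², so the shape factor k = I/(MR²) = 0.8.
Pure rolling means v = ωR; then KE = ½Mv² + ½I(v/R)² = ½(1+k)Mv² = (9/10)Mv².
Setting Mgh = (9/10)Mv² gives v = √(2gh/(1+k)) = √(2·9.81·1.94/1.8) ≈ 4.60 m/s.

v ≈ 4.60 m/s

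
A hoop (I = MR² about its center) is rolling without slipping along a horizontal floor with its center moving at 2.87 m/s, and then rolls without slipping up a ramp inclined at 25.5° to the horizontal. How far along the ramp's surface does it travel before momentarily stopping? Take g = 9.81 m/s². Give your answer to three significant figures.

Here I = MR², so the shape factor k = I/(MR²) = 1.
Since it rolls without slipping, ω = v/R and KE = ½Mv² + ½Iω² = ½(1+k)Mv² = Mv².
Setting this equal to Mgh gives the vertical rise h = (1+k)v₀²/(2g) = 2×2.87²/(2×9.81) = 0.8396 m.
The distance along the slope is d = h/sinθ = 0.8396/sin25.5° ≈ 1.95 m.

d ≈ 1.95 m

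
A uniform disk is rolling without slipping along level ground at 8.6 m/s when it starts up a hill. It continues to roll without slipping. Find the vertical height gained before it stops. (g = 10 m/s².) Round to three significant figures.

For this body I = (1/2)MR², i.e. k = I/(MR²) = 0.5.
Since it rolls without slipping, ω = v/R and KE = ½Mv² + ½Iω² = ½(1+k)Mv² = (3/4)Mv².
At the top the kinetic energy is zero, so (3/4)Mv₀² = Mgh.
Thus h = (1+k)v₀²/(2g) = 1.5 × 8.6² / (2 × 10) ≈ 5.55 m.

h ≈ 5.55 m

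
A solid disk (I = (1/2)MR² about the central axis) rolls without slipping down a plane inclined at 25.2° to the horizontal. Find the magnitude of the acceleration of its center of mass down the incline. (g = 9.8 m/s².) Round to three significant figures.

a ≈ 2.78 m/s²

With I = (1/2)MR², the ratio k = I/(MR²) is 0.5.
Along the incline Mg sinθ − f = Ma, and torque about the center fR = Iα = kMR²(a/R) gives f = kMa.
Eliminating f: Mg sinθ = (1+k)Ma, so a = g sinθ/(1+k) = 9.8 × sin25.2° / 1.5 ≈ 2.78 m/s².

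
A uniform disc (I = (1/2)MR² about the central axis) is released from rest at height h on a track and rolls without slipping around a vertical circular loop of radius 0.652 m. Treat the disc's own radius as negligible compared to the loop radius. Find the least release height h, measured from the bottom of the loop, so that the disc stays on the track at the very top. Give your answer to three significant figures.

The moment of inertia is (1/2)MR², giving k ≡ I/(MR²) = 0.5.
At the top of the loop, the minimum-contact condition is Mg = Mv_top²/r, so v_top² = gr.
With ω = v/R, the kinetic energy at speed v is ½(1+k)Mv² = (3/4)Mv².
Energy conservation from release (height h) to the top (height 2r): Mgh = Mg(2r) + (3/4)M·gr.
Thus h_min = 2r + (1+k)r/2 = r(2 + 1.5/2) = 0.652 × 2.75 ≈ 1.79 m.

h_min ≈ 1.79 m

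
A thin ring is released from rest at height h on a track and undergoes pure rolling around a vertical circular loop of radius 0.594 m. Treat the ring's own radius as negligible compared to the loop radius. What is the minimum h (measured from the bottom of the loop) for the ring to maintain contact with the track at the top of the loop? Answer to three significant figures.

h_min ≈ 1.78 m

Here I = MR², so the shape factor k = I/(MR²) = 1.
At the top, contact is just lost when gravity alone supplies the centripetal force: Mg = Mv_top²/r, i.e. v_top² = gr.
With ω = v/R, the kinetic energy at speed v is ½(1+k)Mv² = Mv².
Energy conservation from release (height h) to the top (height 2r): Mgh = Mg(2r) + M·gr.
Thus h_min = 2r + (1+k)r/2 = r(2 + 2/2) = 0.594 × 3 ≈ 1.78 m.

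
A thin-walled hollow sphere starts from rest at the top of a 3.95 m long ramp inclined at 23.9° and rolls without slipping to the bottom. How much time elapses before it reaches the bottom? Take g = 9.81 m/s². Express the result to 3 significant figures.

t ≈ 1.82 s

Here I = (2/3)MR², so the shape factor k = I/(MR²) = 2/3.
Along the incline Mg sinθ − f = Ma, and torque about the center fR = Iα = kMR²(a/R) gives f = kMa.
Hence a = g sinθ/(1+k) = 9.81×sin23.9°/1.667 = 2.385 m/s².
Starting from rest, L = ½at², so t = √(2L/a) = √(2×3.95/2.385) ≈ 1.82 s.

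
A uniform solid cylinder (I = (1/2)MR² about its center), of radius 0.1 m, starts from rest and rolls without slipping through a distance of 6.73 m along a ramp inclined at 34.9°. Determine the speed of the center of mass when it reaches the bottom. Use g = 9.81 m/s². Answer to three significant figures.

v ≈ 7.10 m/s

Here I = (1/2)MR², so the shape factor k = I/(MR²) = 0.5.
Since it rolls without slipping, ω = v/R and KE = ½Mv² + ½Iω² = ½(1+k)Mv² = (3/4)Mv².
The vertical drop is h = L sinθ = 6.73 × sin34.9° = 3.851 m.
Energy conservation: Mgh = (3/4)Mv², so v = √(2gh/(1+k)) = √(2 × 9.81 × 3.851 / 1.5) ≈ 7.10 m/s.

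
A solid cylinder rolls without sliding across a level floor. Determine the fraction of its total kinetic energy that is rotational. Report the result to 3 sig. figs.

fraction ≈ 0.333

With I = (1/2)MR², the ratio k = I/(MR²) is 0.5.
Since ω = v/R, the translational part is ½Mv² and the rotational part is ½I(v/R)² = ½kMv²; the total is ½(1+k)Mv².
The rotational fraction is therefore k/(1+k) = 0.5/1.5 ≈ 0.333.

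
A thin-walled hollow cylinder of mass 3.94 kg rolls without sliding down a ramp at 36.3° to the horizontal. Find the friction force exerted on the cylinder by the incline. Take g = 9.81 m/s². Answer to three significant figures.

The moment of inertia is MR², giving k ≡ I/(MR²) = 1.
Newton's second law down the slope: Mg sinθ − f = Ma. The torque equation fR = Iα (with α = a/R) gives f = kMa.
Combining, a = g sinθ/(1+k) and f = kMa = kMg sinθ/(1+k).
f = 1 × 3.94 × 9.81 × sin36.3° / 2 ≈ 11.4 N.

f ≈ 11.4 N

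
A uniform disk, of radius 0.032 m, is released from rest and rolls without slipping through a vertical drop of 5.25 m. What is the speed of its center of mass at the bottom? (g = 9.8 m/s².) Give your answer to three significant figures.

v ≈ 8.28 m/s

Here I = (1/2)MR², so the shape factor k = I/(MR²) = 0.5.
Since it rolls without slipping, ω = v/R and KE = ½Mv² + ½Iω² = ½(1+k)Mv² = (3/4)Mv².
Setting Mgh = (3/4)Mv² gives v = √(2gh/(1+k)) = √(2·9.8·5.25/1.5) ≈ 8.28 m/s.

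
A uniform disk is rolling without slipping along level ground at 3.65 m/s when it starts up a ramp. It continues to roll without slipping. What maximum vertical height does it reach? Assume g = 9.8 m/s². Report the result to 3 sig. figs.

The moment of inertia is (1/2)MR², giving k ≡ I/(MR²) = 0.5.
Pure rolling means v = ωR; then KE = ½Mv² + ½I(v/R)² = ½(1+k)Mv² = (3/4)Mv².
All of this converts to potential energy at the highest point: (3/4)Mv₀² = Mgh.
Thus h = (1+k)v₀²/(2g) = 1.5 × 3.65² / (2 × 9.8) ≈ 1.02 m.

h ≈ 1.02 m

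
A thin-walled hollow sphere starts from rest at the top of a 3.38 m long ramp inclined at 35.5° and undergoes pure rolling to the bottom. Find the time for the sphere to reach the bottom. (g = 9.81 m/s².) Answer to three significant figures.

With I = (2/3)MR², the ratio k = I/(MR²) is 2/3.
Translational: Mg sinθ − f = Ma. Rotational about the CM: fR = Iα = kMRa, so f = kMa.
Hence a = g sinθ/(1+k) = 9.81×sin35.5°/1.667 = 3.418 m/s².
Starting from rest, L = ½at², so t = √(2L/a) = √(2×3.38/3.418) ≈ 1.41 s.

t ≈ 1.41 s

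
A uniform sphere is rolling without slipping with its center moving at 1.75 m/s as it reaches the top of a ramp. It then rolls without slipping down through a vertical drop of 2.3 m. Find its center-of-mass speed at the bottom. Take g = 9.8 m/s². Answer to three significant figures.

Here I = (2/5)MR², so the shape factor k = I/(MR²) = 0.4.
Rolling without slipping gives ω = v/R, so the total kinetic energy is ½Mv² + ½Iω² = ½(1+k)Mv² = (7/10)Mv².
Energy conservation: (7/10)Mv₀² + Mgh = (7/10)Mv², so v² = v₀² + 2gh/(1+k).
v = √(1.75² + 2×9.8×2.3/1.4) = √35.26 ≈ 5.94 m/s.

v ≈ 5.94 m/s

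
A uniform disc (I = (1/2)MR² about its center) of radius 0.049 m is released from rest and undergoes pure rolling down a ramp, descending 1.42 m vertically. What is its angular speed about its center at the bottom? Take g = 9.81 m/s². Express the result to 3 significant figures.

ω ≈ 88.0 rad/s

The moment of inertia is (1/2)MR², giving k ≡ I/(MR²) = 0.5.
Pure rolling means v = ωR; then KE = ½Mv² + ½I(v/R)² = ½(1+k)Mv² = (3/4)Mv².
Energy conservation Mgh = ½(1+k)Mv² gives v = √(2gh/(1+k)) = √(2 × 9.81 × 1.42 / 1.5) = 4.31 m/s.
The angular speed follows from ω = v/R = 4.31/0.049 ≈ 88.0 rad/s.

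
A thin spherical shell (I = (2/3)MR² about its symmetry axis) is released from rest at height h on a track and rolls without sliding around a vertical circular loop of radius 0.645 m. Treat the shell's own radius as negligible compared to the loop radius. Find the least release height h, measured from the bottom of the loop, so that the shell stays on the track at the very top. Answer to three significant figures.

h_min ≈ 1.83 m

For this body I = (2/3)MR², i.e. k = I/(MR²) = 2/3.
At the top, contact is just lost when gravity alone supplies the centripetal force: Mg = Mv_top²/r, i.e. v_top² = gr.
With ω = v/R, the kinetic energy at speed v is ½(1+k)Mv² = (5/6)Mv².
Energy conservation from release (height h) to the top (height 2r): Mgh = Mg(2r) + (5/6)M·gr.
Thus h_min = 2r + (1+k)r/2 = r(2 + 1.667/2) = 0.645 × 2.833 ≈ 1.83 m.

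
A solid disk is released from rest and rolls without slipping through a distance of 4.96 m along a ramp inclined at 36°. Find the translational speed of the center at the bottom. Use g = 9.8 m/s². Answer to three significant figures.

The moment of inertia is (1/2)MR², giving k ≡ I/(MR²) = 0.5.
Pure rolling means v = ωR; then KE = ½Mv² + ½I(v/R)² = ½(1+k)Mv² = (3/4)Mv².
The vertical drop is h = L sinθ = 4.96 × sin36° = 2.915 m.
Setting Mgh = (3/4)Mv² gives v = √(2gh/(1+k)) = √(2·9.8·2.915/1.5) ≈ 6.17 m/s.

v ≈ 6.17 m/s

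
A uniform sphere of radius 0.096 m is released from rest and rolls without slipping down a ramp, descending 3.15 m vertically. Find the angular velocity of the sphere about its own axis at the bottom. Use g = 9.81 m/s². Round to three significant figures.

For this body I = (2/5)MR², i.e. k = I/(MR²) = 0.4.
Pure rolling means v = ωR; then KE = ½Mv² + ½I(v/R)² = ½(1+k)Mv² = (7/10)Mv².
Energy conservation Mgh = ½(1+k)Mv² gives v = √(2gh/(1+k)) = √(2 × 9.81 × 3.15 / 1.4) = 6.644 m/s.
The angular speed follows from ω = v/R = 6.644/0.096 ≈ 69.2 rad/s.

ω ≈ 69.2 rad/s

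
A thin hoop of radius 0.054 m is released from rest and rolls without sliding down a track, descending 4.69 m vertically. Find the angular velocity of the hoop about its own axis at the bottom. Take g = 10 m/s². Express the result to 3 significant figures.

For this body I = MR², i.e. k = I/(MR²) = 1.
Since it rolls without slipping, ω = v/R and KE = ½Mv² + ½Iω² = ½(1+k)Mv² = Mv².
Energy conservation Mgh = ½(1+k)Mv² gives v = √(2gh/(1+k)) = √(2 × 10 × 4.69 / 2) = 6.848 m/s.
Then ω = v/R = 6.848 / 0.054 ≈ 127 rad/s.

ω ≈ 127 rad/s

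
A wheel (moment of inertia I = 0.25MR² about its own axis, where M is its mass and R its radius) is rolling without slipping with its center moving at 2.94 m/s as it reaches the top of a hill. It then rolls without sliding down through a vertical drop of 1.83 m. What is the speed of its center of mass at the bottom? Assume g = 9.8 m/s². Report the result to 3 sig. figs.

v ≈ 6.11 m/s

Here I = 0.25MR², so the shape factor k = I/(MR²) = 0.25.
The rolling condition ω = v/R makes the rotational term ½I(v/R)² = ½kMv², so KE_total = ½(1+k)Mv² = (5/8)Mv².
Energy conservation: (5/8)Mv₀² + Mgh = (5/8)Mv², so v² = v₀² + 2gh/(1+k).
v = √(2.94² + 2×9.8×1.83/1.25) = √37.34 ≈ 6.11 m/s.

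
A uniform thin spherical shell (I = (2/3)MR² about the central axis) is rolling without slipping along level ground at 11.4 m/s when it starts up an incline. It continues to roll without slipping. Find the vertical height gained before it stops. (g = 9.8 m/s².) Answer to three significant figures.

For this body I = (2/3)MR², i.e. k = I/(MR²) = 2/3.
The rolling condition ω = v/R makes the rotational term ½I(v/R)² = ½kMv², so KE_total = ½(1+k)Mv² = (5/6)Mv².
At the top the kinetic energy is zero, so (5/6)Mv₀² = Mgh.
Thus h = (1+k)v₀²/(2g) = 1.667 × 11.4² / (2 × 9.8) ≈ 11.1 m.

h ≈ 11.1 m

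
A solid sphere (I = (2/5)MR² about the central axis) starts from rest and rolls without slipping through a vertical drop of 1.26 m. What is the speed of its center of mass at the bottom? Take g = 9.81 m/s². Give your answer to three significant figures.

For this body I = (2/5)MR², i.e. k = I/(MR²) = 0.4.
The rolling condition ω = v/R makes the rotational term ½I(v/R)² = ½kMv², so KE_total = ½(1+k)Mv² = (7/10)Mv².
Energy conservation: Mgh = (7/10)Mv², so v = √(2gh/(1+k)) = √(2 × 9.81 × 1.26 / 1.4) ≈ 4.20 m/s.

v ≈ 4.20 m/s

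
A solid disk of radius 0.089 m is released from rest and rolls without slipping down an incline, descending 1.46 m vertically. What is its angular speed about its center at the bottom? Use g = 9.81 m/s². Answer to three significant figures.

For this body I = (1/2)MR², i.e. k = I/(MR²) = 0.5.
Rolling without slipping gives ω = v/R, so the total kinetic energy is ½Mv² + ½Iω² = ½(1+k)Mv² = (3/4)Mv².
Energy conservation Mgh = ½(1+k)Mv² gives v = √(2gh/(1+k)) = √(2 × 9.81 × 1.46 / 1.5) = 4.37 m/s.
Then ω = v/R = 4.37 / 0.089 ≈ 49.1 rad/s.

ω ≈ 49.1 rad/s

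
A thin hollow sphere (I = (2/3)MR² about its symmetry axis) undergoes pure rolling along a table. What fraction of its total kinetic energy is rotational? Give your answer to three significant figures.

fraction ≈ 0.400

With I = (2/3)MR², the ratio k = I/(MR²) is 2/3.
With ω = v/R, KE_trans = ½Mv² and KE_rot = ½Iω² = ½kMv², so KE_total = ½(1+k)Mv².
The rotational fraction is therefore k/(1+k) = (2/3)/1.667 ≈ 0.400.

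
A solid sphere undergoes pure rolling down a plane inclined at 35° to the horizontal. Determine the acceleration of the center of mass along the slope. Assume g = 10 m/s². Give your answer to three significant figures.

The moment of inertia is (2/5)MR², giving k ≡ I/(MR²) = 0.4.
Translational: Mg sinθ − f = Ma. Rotational about the CM: fR = Iα = kMRa, so f = kMa.
Eliminating f: Mg sinθ = (1+k)Ma, so a = g sinθ/(1+k) = 10 × sin35° / 1.4 ≈ 4.10 m/s².

a ≈ 4.10 m/s²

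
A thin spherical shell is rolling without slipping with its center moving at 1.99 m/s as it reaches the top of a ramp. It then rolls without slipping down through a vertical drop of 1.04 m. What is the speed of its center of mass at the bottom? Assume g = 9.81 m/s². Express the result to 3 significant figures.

Here I = (2/3)MR², so the shape factor k = I/(MR²) = 2/3.
Since it rolls without slipping, ω = v/R and KE = ½Mv² + ½Iω² = ½(1+k)Mv² = (5/6)Mv².
Energy conservation: (5/6)Mv₀² + Mgh = (5/6)Mv², so v² = v₀² + 2gh/(1+k).
v = √(1.99² + 2×9.81×1.04/1.667) = √16.2 ≈ 4.03 m/s.

v ≈ 4.03 m/s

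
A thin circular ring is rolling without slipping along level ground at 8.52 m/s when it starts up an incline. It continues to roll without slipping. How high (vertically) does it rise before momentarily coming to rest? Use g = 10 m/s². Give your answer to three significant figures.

Here I = MR², so the shape factor k = I/(MR²) = 1.
Pure rolling means v = ωR; then KE = ½Mv² + ½I(v/R)² = ½(1+k)Mv² = Mv².
All of this converts to potential energy at the highest point: Mv₀² = Mgh.
Thus h = (1+k)v₀²/(2g) = 2 × 8.52² / (2 × 10) ≈ 7.26 m.

h ≈ 7.26 m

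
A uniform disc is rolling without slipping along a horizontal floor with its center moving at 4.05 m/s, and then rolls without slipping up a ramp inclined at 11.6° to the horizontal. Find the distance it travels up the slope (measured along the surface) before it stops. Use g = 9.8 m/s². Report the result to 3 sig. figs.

d ≈ 6.24 m

With I = (1/2)MR², the ratio k = I/(MR²) is 0.5.
Since it rolls without slipping, ω = v/R and KE = ½Mv² + ½Iω² = ½(1+k)Mv² = (3/4)Mv².
Setting this equal to Mgh gives the vertical rise h = (1+k)v₀²/(2g) = 1.5×4.05²/(2×9.8) = 1.255 m.
The distance along the slope is d = h/sinθ = 1.255/sin11.6° ≈ 6.24 m.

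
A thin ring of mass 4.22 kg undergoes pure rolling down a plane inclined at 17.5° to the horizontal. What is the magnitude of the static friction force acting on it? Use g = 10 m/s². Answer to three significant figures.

f ≈ 6.34 N

The moment of inertia is MR², giving k ≡ I/(MR²) = 1.
Along the incline Mg sinθ − f = Ma, and torque about the center fR = Iα = kMR²(a/R) gives f = kMa.
Combining, a = g sinθ/(1+k) and f = kMa = kMg sinθ/(1+k).
f = 1 × 4.22 × 10 × sin17.5° / 2 ≈ 6.34 N.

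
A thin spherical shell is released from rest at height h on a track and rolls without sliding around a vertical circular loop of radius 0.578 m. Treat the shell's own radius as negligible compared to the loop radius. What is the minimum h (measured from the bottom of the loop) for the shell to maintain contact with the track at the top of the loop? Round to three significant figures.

Here I = (2/3)MR², so the shape factor k = I/(MR²) = 2/3.
At the top of the loop, the minimum-contact condition is Mg = Mv_top²/r, so v_top² = gr.
With ω = v/R, the kinetic energy at speed v is ½(1+k)Mv² = (5/6)Mv².
Energy conservation from release (height h) to the top (height 2r): Mgh = Mg(2r) + (5/6)M·gr.
Thus h_min = 2r + (1+k)r/2 = r(2 + 1.667/2) = 0.578 × 2.833 ≈ 1.64 m.

h_min ≈ 1.64 m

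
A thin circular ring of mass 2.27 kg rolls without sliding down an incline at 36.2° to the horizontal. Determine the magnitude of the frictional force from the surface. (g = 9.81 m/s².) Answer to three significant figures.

For this body I = MR², i.e. k = I/(MR²) = 1.
Newton's second law down the slope: Mg sinθ − f = Ma. The torque equation fR = Iα (with α = a/R) gives f = kMa.
Combining, a = g sinθ/(1+k) and f = kMa = kMg sinθ/(1+k).
f = 1 × 2.27 × 9.81 × sin36.2° / 2 ≈ 6.58 N.

f ≈ 6.58 N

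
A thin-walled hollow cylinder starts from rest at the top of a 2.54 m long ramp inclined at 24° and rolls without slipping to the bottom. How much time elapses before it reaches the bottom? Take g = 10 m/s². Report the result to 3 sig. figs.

For this body I = MR², i.e. k = I/(MR²) = 1.
Translational: Mg sinθ − f = Ma. Rotational about the CM: fR = Iα = kMRa, so f = kMa.
Hence a = g sinθ/(1+k) = 10×sin24°/2 = 2.034 m/s².
Starting from rest, L = ½at², so t = √(2L/a) = √(2×2.54/2.034) ≈ 1.58 s.

t ≈ 1.58 s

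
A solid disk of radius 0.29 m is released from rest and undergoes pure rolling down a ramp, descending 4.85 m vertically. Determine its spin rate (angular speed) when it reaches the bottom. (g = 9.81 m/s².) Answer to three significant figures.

ω ≈ 27.5 rad/s

Here I = (1/2)MR², so the shape factor k = I/(MR²) = 0.5.
The rolling condition ω = v/R makes the rotational term ½I(v/R)² = ½kMv², so KE_total = ½(1+k)Mv² = (3/4)Mv².
Energy conservation Mgh = ½(1+k)Mv² gives v = √(2gh/(1+k)) = √(2 × 9.81 × 4.85 / 1.5) = 7.965 m/s.
The angular speed follows from ω = v/R = 7.965/0.29 ≈ 27.5 rad/s.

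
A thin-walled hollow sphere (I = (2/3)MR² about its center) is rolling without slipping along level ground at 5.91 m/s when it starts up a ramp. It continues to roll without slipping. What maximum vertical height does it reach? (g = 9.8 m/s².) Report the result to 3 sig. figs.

The moment of inertia is (2/3)MR², giving k ≡ I/(MR²) = 2/3.
Pure rolling means v = ωR; then KE = ½Mv² + ½I(v/R)² = ½(1+k)Mv² = (5/6)Mv².
All of this converts to potential energy at the highest point: (5/6)Mv₀² = Mgh.
Thus h = (1+k)v₀²/(2g) = 1.667 × 5.91² / (2 × 9.8) ≈ 2.97 m.

h ≈ 2.97 m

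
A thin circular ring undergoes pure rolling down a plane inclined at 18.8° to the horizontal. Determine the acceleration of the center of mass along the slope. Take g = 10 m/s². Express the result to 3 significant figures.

For this body I = MR², i.e. k = I/(MR²) = 1.
Newton's second law down the slope: Mg sinθ − f = Ma. The torque equation fR = Iα (with α = a/R) gives f = kMa.
Eliminating f: Mg sinθ = (1+k)Ma, so a = g sinθ/(1+k) = 10 × sin18.8° / 2 ≈ 1.61 m/s².

a ≈ 1.61 m/s²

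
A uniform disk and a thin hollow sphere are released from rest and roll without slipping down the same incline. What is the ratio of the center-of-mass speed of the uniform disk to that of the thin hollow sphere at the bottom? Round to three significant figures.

Each satisfies Mgh = ½(1+k)Mv² with k = I/(MR²), so v ∝ 1/√(1+k).
For the uniform disk k = 0.5; for the thin hollow sphere k = 2/3.
v₁/v₂ = √((1+k₂)/(1+k₁)) = √(1.667/1.5) ≈ 1.05.

v_ratio ≈ 1.05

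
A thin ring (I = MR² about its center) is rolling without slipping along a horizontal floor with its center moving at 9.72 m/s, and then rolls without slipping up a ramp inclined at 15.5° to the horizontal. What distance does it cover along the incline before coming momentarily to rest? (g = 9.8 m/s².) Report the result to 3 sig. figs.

With I = MR², the ratio k = I/(MR²) is 1.
Pure rolling means v = ωR; then KE = ½Mv² + ½I(v/R)² = ½(1+k)Mv² = Mv².
Setting this equal to Mgh gives the vertical rise h = (1+k)v₀²/(2g) = 2×9.72²/(2×9.8) = 9.641 m.
The distance along the slope is d = h/sinθ = 9.641/sin15.5° ≈ 36.1 m.

d ≈ 36.1 m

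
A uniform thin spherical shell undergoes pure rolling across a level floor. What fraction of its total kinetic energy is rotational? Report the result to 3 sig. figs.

For this body I = (2/3)MR², i.e. k = I/(MR²) = 2/3.
With ω = v/R, KE_trans = ½Mv² and KE_rot = ½Iω² = ½kMv², so KE_total = ½(1+k)Mv².
The rotational fraction is therefore k/(1+k) = (2/3)/1.667 ≈ 0.400.

fraction ≈ 0.400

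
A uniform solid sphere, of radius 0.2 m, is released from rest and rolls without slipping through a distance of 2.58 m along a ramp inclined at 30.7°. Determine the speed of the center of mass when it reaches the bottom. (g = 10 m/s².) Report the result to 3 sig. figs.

Here I = (2/5)MR², so the shape factor k = I/(MR²) = 0.4.
Rolling without slipping gives ω = v/R, so the total kinetic energy is ½Mv² + ½Iω² = ½(1+k)Mv² = (7/10)Mv².
The vertical drop is h = L sinθ = 2.58 × sin30.7° = 1.317 m.
Energy conservation: Mgh = (7/10)Mv², so v = √(2gh/(1+k)) = √(2 × 10 × 1.317 / 1.4) ≈ 4.34 m/s.

v ≈ 4.34 m/s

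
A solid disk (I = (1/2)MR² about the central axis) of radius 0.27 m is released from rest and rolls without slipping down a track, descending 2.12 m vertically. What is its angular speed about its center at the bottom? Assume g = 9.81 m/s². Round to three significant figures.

The moment of inertia is (1/2)MR², giving k ≡ I/(MR²) = 0.5.
Pure rolling means v = ωR; then KE = ½Mv² + ½I(v/R)² = ½(1+k)Mv² = (3/4)Mv².
Energy conservation Mgh = ½(1+k)Mv² gives v = √(2gh/(1+k)) = √(2 × 9.81 × 2.12 / 1.5) = 5.266 m/s.
Then ω = v/R = 5.266 / 0.27 ≈ 19.5 rad/s.

ω ≈ 19.5 rad/s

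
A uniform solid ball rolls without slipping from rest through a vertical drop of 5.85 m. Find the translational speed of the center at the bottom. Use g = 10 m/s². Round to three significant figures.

For this body I = (2/5)MR², i.e. k = I/(MR²) = 0.4.
The rolling condition ω = v/R makes the rotational term ½I(v/R)² = ½kMv², so KE_total = ½(1+k)Mv² = (7/10)Mv².
Setting Mgh = (7/10)Mv² gives v = √(2gh/(1+k)) = √(2·10·5.85/1.4) ≈ 9.14 m/s.

v ≈ 9.14 m/s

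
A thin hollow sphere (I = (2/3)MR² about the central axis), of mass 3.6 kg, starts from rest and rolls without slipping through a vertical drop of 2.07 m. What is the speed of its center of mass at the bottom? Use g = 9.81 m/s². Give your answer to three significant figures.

v ≈ 4.94 m/s

Here I = (2/3)MR², so the shape factor k = I/(MR²) = 2/3.
Rolling without slipping gives ω = v/R, so the total kinetic energy is ½Mv² + ½Iω² = ½(1+k)Mv² = (5/6)Mv².
Setting Mgh = (5/6)Mv² gives v = √(2gh/(1+k)) = √(2·9.81·2.07/1.667) ≈ 4.94 m/s.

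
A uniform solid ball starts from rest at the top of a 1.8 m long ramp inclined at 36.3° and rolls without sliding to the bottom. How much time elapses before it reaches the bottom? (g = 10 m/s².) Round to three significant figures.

t ≈ 0.923 s

Here I = (2/5)MR², so the shape factor k = I/(MR²) = 0.4.
Along the incline Mg sinθ − f = Ma, and torque about the center fR = Iα = kMR²(a/R) gives f = kMa.
Hence a = g sinθ/(1+k) = 10×sin36.3°/1.4 = 4.229 m/s².
Starting from rest, L = ½at², so t = √(2L/a) = √(2×1.8/4.229) ≈ 0.923 s.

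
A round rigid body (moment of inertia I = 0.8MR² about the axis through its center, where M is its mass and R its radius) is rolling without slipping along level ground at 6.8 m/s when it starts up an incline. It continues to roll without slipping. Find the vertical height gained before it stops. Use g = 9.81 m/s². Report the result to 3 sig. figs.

h ≈ 4.24 m

The moment of inertia is 0.8MR², giving k ≡ I/(MR²) = 0.8.
The rolling condition ω = v/R makes the rotational term ½I(v/R)² = ½kMv², so KE_total = ½(1+k)Mv² = (9/10)Mv².
All of this converts to potential energy at the highest point: (9/10)Mv₀² = Mgh.
Thus h = (1+k)v₀²/(2g) = 1.8 × 6.8² / (2 × 9.81) ≈ 4.24 m.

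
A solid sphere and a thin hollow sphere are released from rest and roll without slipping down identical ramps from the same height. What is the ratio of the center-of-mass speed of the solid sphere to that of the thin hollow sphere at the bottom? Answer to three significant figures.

Each satisfies Mgh = ½(1+k)Mv² with k = I/(MR²), so v ∝ 1/√(1+k).
For the solid sphere k = 0.4; for the thin hollow sphere k = 2/3.
v₁/v₂ = √((1+k₂)/(1+k₁)) = √(1.667/1.4) ≈ 1.09.

v_ratio ≈ 1.09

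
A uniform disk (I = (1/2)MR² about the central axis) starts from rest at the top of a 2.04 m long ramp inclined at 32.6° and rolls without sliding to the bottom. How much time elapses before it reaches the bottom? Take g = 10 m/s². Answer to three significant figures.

t ≈ 1.07 s

The moment of inertia is (1/2)MR², giving k ≡ I/(MR²) = 0.5.
Along the incline Mg sinθ − f = Ma, and torque about the center fR = Iα = kMR²(a/R) gives f = kMa.
Hence a = g sinθ/(1+k) = 10×sin32.6°/1.5 = 3.592 m/s².
With constant a from rest, t = √(2L/a) = √(2·2.04/3.592) ≈ 1.07 s.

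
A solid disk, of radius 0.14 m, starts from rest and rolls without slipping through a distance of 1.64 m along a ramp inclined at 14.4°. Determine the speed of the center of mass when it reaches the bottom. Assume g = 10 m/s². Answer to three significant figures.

With I = (1/2)MR², the ratio k = I/(MR²) is 0.5.
The rolling condition ω = v/R makes the rotational term ½I(v/R)² = ½kMv², so KE_total = ½(1+k)Mv² = (3/4)Mv².
The vertical drop is h = L sinθ = 1.64 × sin14.4° = 0.4079 m.
Energy conservation: Mgh = (3/4)Mv², so v = √(2gh/(1+k)) = √(2 × 10 × 0.4079 / 1.5) ≈ 2.33 m/s.

v ≈ 2.33 m/s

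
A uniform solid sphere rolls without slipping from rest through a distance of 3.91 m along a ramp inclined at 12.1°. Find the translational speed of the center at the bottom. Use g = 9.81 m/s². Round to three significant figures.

With I = (2/5)MR², the ratio k = I/(MR²) is 0.4.
The rolling condition ω = v/R makes the rotational term ½I(v/R)² = ½kMv², so KE_total = ½(1+k)Mv² = (7/10)Mv².
The vertical drop is h = L sinθ = 3.91 × sin12.1° = 0.8196 m.
Energy conservation: Mgh = (7/10)Mv², so v = √(2gh/(1+k)) = √(2 × 9.81 × 0.8196 / 1.4) ≈ 3.39 m/s.

v ≈ 3.39 m/s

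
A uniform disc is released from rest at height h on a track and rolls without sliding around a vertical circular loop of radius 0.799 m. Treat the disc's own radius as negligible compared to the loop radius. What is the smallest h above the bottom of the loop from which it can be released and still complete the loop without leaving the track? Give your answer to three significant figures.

h_min ≈ 2.20 m

The moment of inertia is (1/2)MR², giving k ≡ I/(MR²) = 0.5.
At the top, contact is just lost when gravity alone supplies the centripetal force: Mg = Mv_top²/r, i.e. v_top² = gr.
With ω = v/R, the kinetic energy at speed v is ½(1+k)Mv² = (3/4)Mv².
Energy conservation from release (height h) to the top (height 2r): Mgh = Mg(2r) + (3/4)M·gr.
Thus h_min = 2r + (1+k)r/2 = r(2 + 1.5/2) = 0.799 × 2.75 ≈ 2.20 m.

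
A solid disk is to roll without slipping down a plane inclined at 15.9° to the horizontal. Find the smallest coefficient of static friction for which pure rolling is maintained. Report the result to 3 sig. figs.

μ_min ≈ 0.0950

With I = (1/2)MR², the ratio k = I/(MR²) is 0.5.
Newton's second law down the slope: Mg sinθ − f = Ma. The torque equation fR = Iα (with α = a/R) gives f = kMa.
These give a = g sinθ/(1+k) and the required friction f = kMg sinθ/(1+k).
With N = Mg cosθ, the no-slip condition f ≤ μN gives μ_min = f/N = k tanθ/(1+k).
μ_min = 0.5 × tan15.9° / 1.5 ≈ 0.0950.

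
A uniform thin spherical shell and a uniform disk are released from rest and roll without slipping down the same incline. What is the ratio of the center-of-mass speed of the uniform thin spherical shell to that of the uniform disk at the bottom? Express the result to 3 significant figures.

v_ratio ≈ 0.949

Each satisfies Mgh = ½(1+k)Mv² with k = I/(MR²), so v ∝ 1/√(1+k).
For the uniform thin spherical shell k = 2/3; for the uniform disk k = 0.5.
v₁/v₂ = √((1+k₂)/(1+k₁)) = √(1.5/1.667) ≈ 0.949.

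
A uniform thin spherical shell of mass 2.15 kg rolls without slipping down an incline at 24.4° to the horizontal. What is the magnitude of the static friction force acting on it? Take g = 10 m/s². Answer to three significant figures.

Here I = (2/3)MR², so the shape factor k = I/(MR²) = 2/3.
Along the incline Mg sinθ − f = Ma, and torque about the center fR = Iα = kMR²(a/R) gives f = kMa.
Combining, a = g sinθ/(1+k) and f = kMa = kMg sinθ/(1+k).
f = (2/3) × 2.15 × 10 × sin24.4° / 1.667 ≈ 3.55 N.

f ≈ 3.55 N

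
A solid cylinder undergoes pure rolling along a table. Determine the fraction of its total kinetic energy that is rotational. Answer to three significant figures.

fraction ≈ 0.333

With I = (1/2)MR², the ratio k = I/(MR²) is 0.5.
Since ω = v/R, the translational part is ½Mv² and the rotational part is ½I(v/R)² = ½kMv²; the total is ½(1+k)Mv².
The rotational fraction is therefore k/(1+k) = 0.5/1.5 ≈ 0.333.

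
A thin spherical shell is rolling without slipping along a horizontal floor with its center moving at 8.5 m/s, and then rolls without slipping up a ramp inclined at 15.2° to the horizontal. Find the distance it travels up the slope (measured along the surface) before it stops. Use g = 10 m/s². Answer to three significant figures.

d ≈ 23.0 m

For this body I = (2/3)MR², i.e. k = I/(MR²) = 2/3.
Pure rolling means v = ωR; then KE = ½Mv² + ½I(v/R)² = ½(1+k)Mv² = (5/6)Mv².
Setting this equal to Mgh gives the vertical rise h = (1+k)v₀²/(2g) = 1.667×8.5²/(2×10) = 6.021 m.
The distance along the slope is d = h/sinθ = 6.021/sin15.2° ≈ 23.0 m.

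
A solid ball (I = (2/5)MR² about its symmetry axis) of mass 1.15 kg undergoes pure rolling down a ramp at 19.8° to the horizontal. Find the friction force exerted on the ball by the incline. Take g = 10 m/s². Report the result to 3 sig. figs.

f ≈ 1.11 N

The moment of inertia is (2/5)MR², giving k ≡ I/(MR²) = 0.4.
Translational: Mg sinθ − f = Ma. Rotational about the CM: fR = Iα = kMRa, so f = kMa.
Combining, a = g sinθ/(1+k) and f = kMa = kMg sinθ/(1+k).
f = 0.4 × 1.15 × 10 × sin19.8° / 1.4 ≈ 1.11 N.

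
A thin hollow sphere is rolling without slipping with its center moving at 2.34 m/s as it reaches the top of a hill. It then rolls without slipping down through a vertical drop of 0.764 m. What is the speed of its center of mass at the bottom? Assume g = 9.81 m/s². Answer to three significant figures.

For this body I = (2/3)MR², i.e. k = I/(MR²) = 2/3.
Pure rolling means v = ωR; then KE = ½Mv² + ½I(v/R)² = ½(1+k)Mv² = (5/6)Mv².
Energy conservation: (5/6)Mv₀² + Mgh = (5/6)Mv², so v² = v₀² + 2gh/(1+k).
v = √(2.34² + 2×9.81×0.764/1.667) = √14.47 ≈ 3.80 m/s.

v ≈ 3.80 m/s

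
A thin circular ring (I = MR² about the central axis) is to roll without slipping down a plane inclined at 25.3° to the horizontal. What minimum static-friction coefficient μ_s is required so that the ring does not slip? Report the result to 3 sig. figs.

With I = MR², the ratio k = I/(MR²) is 1.
Translational: Mg sinθ − f = Ma. Rotational about the CM: fR = Iα = kMRa, so f = kMa.
These give a = g sinθ/(1+k) and the required friction f = kMg sinθ/(1+k).
With N = Mg cosθ, the no-slip condition f ≤ μN gives μ_min = f/N = k tanθ/(1+k).
μ_min = 1 × tan25.3° / 2 ≈ 0.236.

μ_min ≈ 0.236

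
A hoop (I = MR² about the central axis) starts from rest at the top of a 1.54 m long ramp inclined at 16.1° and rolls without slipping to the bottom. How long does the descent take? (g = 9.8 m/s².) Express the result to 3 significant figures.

Here I = MR², so the shape factor k = I/(MR²) = 1.
Translational: Mg sinθ − f = Ma. Rotational about the CM: fR = Iα = kMRa, so f = kMa.
Hence a = g sinθ/(1+k) = 9.8×sin16.1°/2 = 1.359 m/s².
With constant a from rest, t = √(2L/a) = √(2·1.54/1.359) ≈ 1.51 s.

t ≈ 1.51 s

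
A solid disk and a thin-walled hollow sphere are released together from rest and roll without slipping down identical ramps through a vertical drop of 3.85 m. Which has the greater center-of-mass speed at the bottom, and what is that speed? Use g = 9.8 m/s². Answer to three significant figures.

the solid disk, at v ≈ 7.09 m/s

For rolling without slipping, Mgh = ½(1+k)Mv² where k = I/(MR²), so v = √(2gh/(1+k)).
Solid disk: k = 0.5, giving v = √(2×9.8×3.85/1.5) = 7.093 m/s.
Thin-walled hollow sphere: k = 2/3, giving v = √(2×9.8×3.85/1.667) = 6.729 m/s.
The smaller k wins: the solid disk, at ≈ 7.09 m/s.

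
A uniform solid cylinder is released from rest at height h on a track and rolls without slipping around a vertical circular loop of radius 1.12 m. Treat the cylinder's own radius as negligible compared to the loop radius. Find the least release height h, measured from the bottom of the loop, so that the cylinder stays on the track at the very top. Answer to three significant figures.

h_min ≈ 3.08 m

Here I = (1/2)MR², so the shape factor k = I/(MR²) = 0.5.
At the top, contact is just lost when gravity alone supplies the centripetal force: Mg = Mv_top²/r, i.e. v_top² = gr.
With ω = v/R, the kinetic energy at speed v is ½(1+k)Mv² = (3/4)Mv².
Energy conservation from release (height h) to the top (height 2r): Mgh = Mg(2r) + (3/4)M·gr.
Thus h_min = 2r + (1+k)r/2 = r(2 + 1.5/2) = 1.12 × 2.75 ≈ 3.08 m.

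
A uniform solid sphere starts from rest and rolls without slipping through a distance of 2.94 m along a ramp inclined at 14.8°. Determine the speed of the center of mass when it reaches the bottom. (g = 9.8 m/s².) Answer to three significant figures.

v ≈ 3.24 m/s

With I = (2/5)MR², the ratio k = I/(MR²) is 0.4.
Pure rolling means v = ωR; then KE = ½Mv² + ½I(v/R)² = ½(1+k)Mv² = (7/10)Mv².
The vertical drop is h = L sinθ = 2.94 × sin14.8° = 0.751 m.
Setting Mgh = (7/10)Mv² gives v = √(2gh/(1+k)) = √(2·9.8·0.751/1.4) ≈ 3.24 m/s.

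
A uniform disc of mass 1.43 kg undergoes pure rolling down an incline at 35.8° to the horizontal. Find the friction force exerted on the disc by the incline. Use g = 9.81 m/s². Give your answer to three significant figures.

With I = (1/2)MR², the ratio k = I/(MR²) is 0.5.
Translational: Mg sinθ − f = Ma. Rotational about the CM: fR = Iα = kMRa, so f = kMa.
Combining, a = g sinθ/(1+k) and f = kMa = kMg sinθ/(1+k).
f = 0.5 × 1.43 × 9.81 × sin35.8° / 1.5 ≈ 2.74 N.

f ≈ 2.74 N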